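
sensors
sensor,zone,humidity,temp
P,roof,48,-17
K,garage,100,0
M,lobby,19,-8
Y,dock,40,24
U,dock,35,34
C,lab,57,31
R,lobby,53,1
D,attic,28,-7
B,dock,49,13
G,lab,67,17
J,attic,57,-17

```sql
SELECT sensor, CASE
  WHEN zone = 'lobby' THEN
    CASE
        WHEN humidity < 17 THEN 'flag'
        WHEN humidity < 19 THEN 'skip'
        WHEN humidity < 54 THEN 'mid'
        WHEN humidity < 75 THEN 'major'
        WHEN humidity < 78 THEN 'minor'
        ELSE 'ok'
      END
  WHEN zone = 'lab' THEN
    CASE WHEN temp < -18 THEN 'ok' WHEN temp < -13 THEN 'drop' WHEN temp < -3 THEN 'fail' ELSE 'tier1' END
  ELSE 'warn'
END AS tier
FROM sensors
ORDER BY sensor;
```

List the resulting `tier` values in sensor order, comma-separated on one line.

warn, tier1, warn, tier1, warn, warn, mid, warn, mid, warn, warn

sensor=B: zone='dock' → outer ELSE → warn
sensor=C: zone='lab' → inner[ELSE] → tier1
sensor=D: zone='attic' → outer ELSE → warn
sensor=G: zone='lab' → inner[ELSE] → tier1
sensor=J: zone='attic' → outer ELSE → warn
sensor=K: zone='garage' → outer ELSE → warn
sensor=M: zone='lobby' → inner[humidity < 54] → mid
sensor=P: zone='roof' → outer ELSE → warn
sensor=R: zone='lobby' → inner[humidity < 54] → mid
sensor=U: zone='dock' → outer ELSE → warn
sensor=Y: zone='dock' → outer ELSE → warn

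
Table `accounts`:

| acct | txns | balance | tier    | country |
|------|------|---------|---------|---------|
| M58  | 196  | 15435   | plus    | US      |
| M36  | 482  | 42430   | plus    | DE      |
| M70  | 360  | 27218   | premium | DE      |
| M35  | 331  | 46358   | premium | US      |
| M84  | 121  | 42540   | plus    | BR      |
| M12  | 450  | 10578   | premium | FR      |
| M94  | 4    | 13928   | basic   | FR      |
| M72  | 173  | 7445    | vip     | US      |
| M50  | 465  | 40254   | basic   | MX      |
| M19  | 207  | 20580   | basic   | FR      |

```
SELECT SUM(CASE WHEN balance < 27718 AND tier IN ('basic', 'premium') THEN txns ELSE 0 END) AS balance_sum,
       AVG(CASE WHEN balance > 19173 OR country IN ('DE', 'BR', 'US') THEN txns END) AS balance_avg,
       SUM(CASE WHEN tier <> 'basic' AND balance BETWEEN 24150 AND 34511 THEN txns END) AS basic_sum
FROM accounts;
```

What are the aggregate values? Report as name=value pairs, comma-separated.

[balance_sum: balance < 27718 AND tier IN ('basic', 'premium')]
acct=M58: ✗
acct=M36: ✗
acct=M70: ✓ → 360
acct=M35: ✗
acct=M84: ✗
acct=M12: ✓ → 450
acct=M94: ✓ → 4
acct=M72: ✗
acct=M50: ✗
acct=M19: ✓ → 207
balance_sum = 360 + 450 + 4 + 207 = 1021
—
[balance_avg: balance > 19173 OR country IN ('DE', 'BR', 'US')]
acct=M58: ✓ → 196
acct=M36: ✓ → 482
acct=M70: ✓ → 360
acct=M35: ✓ → 331
acct=M84: ✓ → 121
acct=M12: ✗
acct=M94: ✗
acct=M72: ✓ → 173
acct=M50: ✓ → 465
acct=M19: ✓ → 207
balance_avg = (196 + 482 + 360 + 331 + 121 + 173 + 465 + 207) / 8 = 291.875
—
[basic_sum: tier <> 'basic' AND balance BETWEEN 24150 AND 34511]
acct=M58: ✗
acct=M36: ✗
acct=M70: ✓ → 360
acct=M35: ✗
acct=M84: ✗
acct=M12: ✗
acct=M94: ✗
acct=M72: ✗
acct=M50: ✗
acct=M19: ✗
basic_sum = 360

balance_sum=1021, balance_avg=291.875, basic_sum=360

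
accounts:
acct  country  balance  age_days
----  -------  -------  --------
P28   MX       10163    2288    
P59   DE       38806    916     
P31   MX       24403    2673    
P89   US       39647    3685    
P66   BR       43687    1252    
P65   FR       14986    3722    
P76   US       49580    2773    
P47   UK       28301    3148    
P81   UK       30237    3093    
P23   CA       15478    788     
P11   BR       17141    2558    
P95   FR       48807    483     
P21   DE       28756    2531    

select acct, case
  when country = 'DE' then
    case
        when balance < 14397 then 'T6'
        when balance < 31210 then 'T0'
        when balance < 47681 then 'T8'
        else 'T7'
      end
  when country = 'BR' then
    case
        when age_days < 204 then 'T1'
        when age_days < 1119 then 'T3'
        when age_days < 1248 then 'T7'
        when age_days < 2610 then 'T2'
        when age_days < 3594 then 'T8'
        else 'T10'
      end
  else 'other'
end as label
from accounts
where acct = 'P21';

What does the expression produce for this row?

acct = P21: country=DE, balance=28756, age_days=2531.
country='DE' → inner[balance < 31210] → T0

T0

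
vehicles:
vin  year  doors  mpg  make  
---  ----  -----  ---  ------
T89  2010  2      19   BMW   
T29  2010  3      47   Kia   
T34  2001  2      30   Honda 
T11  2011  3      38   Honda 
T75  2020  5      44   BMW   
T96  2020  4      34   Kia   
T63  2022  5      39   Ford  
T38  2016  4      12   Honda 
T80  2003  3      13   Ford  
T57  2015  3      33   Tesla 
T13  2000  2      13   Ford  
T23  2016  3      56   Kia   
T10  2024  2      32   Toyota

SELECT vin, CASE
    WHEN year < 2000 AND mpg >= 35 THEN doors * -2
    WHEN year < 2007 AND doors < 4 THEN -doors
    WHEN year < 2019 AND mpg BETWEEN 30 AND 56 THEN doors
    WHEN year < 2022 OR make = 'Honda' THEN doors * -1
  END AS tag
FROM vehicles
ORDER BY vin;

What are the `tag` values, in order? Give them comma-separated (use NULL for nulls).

vin=T10: (no match → NULL) → NULL
vin=T11: year < 2019 AND mpg BETWEEN 30 AND 56 → 3
vin=T13: year < 2007 AND doors < 4 → -2
vin=T23: year < 2019 AND mpg BETWEEN 30 AND 56 → 3
vin=T29: year < 2019 AND mpg BETWEEN 30 AND 56 → 3
vin=T34: year < 2007 AND doors < 4 → -2
vin=T38: year < 2022 OR make = 'Honda' → -4
vin=T57: year < 2019 AND mpg BETWEEN 30 AND 56 → 3
vin=T63: (no match → NULL) → NULL
vin=T75: year < 2022 OR make = 'Honda' → -5
vin=T80: year < 2007 AND doors < 4 → -3
vin=T89: year < 2022 OR make = 'Honda' → -2
vin=T96: year < 2022 OR make = 'Honda' → -4

NULL, 3, -2, 3, 3, -2, -4, 3, NULL, -5, -3, -2, -4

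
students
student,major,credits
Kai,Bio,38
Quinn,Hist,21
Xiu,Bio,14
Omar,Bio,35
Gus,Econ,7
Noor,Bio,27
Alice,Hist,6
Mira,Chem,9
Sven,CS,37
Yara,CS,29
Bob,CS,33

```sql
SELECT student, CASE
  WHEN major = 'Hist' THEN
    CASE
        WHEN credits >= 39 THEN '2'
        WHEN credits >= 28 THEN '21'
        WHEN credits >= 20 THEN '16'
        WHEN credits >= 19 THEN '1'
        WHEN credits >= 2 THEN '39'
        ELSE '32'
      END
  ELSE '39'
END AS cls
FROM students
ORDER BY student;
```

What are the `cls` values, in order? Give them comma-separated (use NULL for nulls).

39, 39, 39, 39, 39, 39, 39, 16, 39, 39, 39

student=Alice: major='Hist' → inner[credits >= 2] → 39
student=Bob: major='CS' → outer ELSE → 39
student=Gus: major='Econ' → outer ELSE → 39
student=Kai: major='Bio' → outer ELSE → 39
student=Mira: major='Chem' → outer ELSE → 39
student=Noor: major='Bio' → outer ELSE → 39
student=Omar: major='Bio' → outer ELSE → 39
student=Quinn: major='Hist' → inner[credits >= 20] → 16
student=Sven: major='CS' → outer ELSE → 39
student=Xiu: major='Bio' → outer ELSE → 39
student=Yara: major='CS' → outer ELSE → 39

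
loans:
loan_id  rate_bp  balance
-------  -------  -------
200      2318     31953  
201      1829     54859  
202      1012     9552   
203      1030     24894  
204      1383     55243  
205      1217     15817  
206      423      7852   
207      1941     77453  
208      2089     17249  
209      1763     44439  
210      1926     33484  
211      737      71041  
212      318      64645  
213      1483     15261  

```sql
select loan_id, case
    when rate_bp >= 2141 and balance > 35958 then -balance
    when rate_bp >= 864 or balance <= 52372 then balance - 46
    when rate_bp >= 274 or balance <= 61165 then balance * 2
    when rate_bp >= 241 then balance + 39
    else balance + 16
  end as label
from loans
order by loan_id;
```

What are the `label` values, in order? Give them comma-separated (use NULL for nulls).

31907, 54813, 9506, 24848, 55197, 15771, 7806, 77407, 17203, 44393, 33438, 142082, 129290, 15215

loan_id=200: rate_bp >= 864 or balance <= 52372 → 31907
loan_id=201: rate_bp >= 864 or balance <= 52372 → 54813
loan_id=202: rate_bp >= 864 or balance <= 52372 → 9506
loan_id=203: rate_bp >= 864 or balance <= 52372 → 24848
loan_id=204: rate_bp >= 864 or balance <= 52372 → 55197
loan_id=205: rate_bp >= 864 or balance <= 52372 → 15771
loan_id=206: rate_bp >= 864 or balance <= 52372 → 7806
loan_id=207: rate_bp >= 864 or balance <= 52372 → 77407
loan_id=208: rate_bp >= 864 or balance <= 52372 → 17203
loan_id=209: rate_bp >= 864 or balance <= 52372 → 44393
loan_id=210: rate_bp >= 864 or balance <= 52372 → 33438
loan_id=211: rate_bp >= 274 or balance <= 61165 → 142082
loan_id=212: rate_bp >= 274 or balance <= 61165 → 129290
loan_id=213: rate_bp >= 864 or balance <= 52372 → 15215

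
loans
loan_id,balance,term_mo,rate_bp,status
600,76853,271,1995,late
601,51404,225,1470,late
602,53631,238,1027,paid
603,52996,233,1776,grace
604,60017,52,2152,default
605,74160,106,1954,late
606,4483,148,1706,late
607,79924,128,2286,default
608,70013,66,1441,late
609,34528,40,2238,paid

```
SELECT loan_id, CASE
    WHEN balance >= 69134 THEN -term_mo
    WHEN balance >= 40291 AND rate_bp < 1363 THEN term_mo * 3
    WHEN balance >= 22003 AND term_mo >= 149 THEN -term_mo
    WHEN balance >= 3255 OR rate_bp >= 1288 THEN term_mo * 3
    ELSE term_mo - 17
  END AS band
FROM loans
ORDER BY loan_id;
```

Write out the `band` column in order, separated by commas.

loan_id=600: balance >= 69134 → -271
loan_id=601: balance >= 22003 AND term_mo >= 149 → -225
loan_id=602: balance >= 40291 AND rate_bp < 1363 → 714
loan_id=603: balance >= 22003 AND term_mo >= 149 → -233
loan_id=604: balance >= 3255 OR rate_bp >= 1288 → 156
loan_id=605: balance >= 69134 → -106
loan_id=606: balance >= 3255 OR rate_bp >= 1288 → 444
loan_id=607: balance >= 69134 → -128
loan_id=608: balance >= 69134 → -66
loan_id=609: balance >= 3255 OR rate_bp >= 1288 → 120

-271, -225, 714, -233, 156, -106, 444, -128, -66, 120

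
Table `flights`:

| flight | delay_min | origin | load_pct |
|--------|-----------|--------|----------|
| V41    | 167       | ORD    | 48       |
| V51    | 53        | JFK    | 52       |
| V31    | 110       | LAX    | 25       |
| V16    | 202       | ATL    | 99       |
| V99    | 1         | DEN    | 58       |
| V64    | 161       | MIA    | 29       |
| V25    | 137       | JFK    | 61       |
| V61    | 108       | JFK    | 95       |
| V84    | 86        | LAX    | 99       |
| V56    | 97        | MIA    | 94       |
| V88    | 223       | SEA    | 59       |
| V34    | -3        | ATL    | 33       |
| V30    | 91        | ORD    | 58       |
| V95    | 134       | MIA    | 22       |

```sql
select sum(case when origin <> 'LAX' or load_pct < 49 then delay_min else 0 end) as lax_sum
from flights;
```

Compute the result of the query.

flight=V41: ✓ → 167
flight=V51: ✓ → 53
flight=V31: ✓ → 110
flight=V16: ✓ → 202
flight=V99: ✓ → 1
flight=V64: ✓ → 161
flight=V25: ✓ → 137
flight=V61: ✓ → 108
flight=V84: ✗
flight=V56: ✓ → 97
flight=V88: ✓ → 223
flight=V34: ✓ → -3
flight=V30: ✓ → 91
flight=V95: ✓ → 134
lax_sum = 167 + 53 + 110 + 202 + 1 + 161 + 137 + 108 + 97 + 223 + -3 + 91 + 134 = 1481

1481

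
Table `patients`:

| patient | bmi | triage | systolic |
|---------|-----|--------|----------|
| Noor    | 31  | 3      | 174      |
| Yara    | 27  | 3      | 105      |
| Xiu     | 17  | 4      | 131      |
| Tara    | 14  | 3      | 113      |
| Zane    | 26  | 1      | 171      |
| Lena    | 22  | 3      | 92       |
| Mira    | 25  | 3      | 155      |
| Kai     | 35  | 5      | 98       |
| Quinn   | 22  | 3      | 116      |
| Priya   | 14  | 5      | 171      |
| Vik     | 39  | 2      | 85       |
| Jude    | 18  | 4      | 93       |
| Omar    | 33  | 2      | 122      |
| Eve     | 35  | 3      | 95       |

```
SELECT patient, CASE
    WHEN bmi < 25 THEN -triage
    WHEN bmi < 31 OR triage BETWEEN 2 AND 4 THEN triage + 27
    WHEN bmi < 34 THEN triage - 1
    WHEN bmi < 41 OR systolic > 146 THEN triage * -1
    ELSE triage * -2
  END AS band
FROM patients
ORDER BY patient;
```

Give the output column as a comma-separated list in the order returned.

30, -4, -5, -3, 30, 30, 29, -5, -3, -3, 29, -4, 30, 28

patient=Eve: bmi < 31 OR triage BETWEEN 2 AND 4 → 30
patient=Jude: bmi < 25 → -4
patient=Kai: bmi < 41 OR systolic > 146 → -5
patient=Lena: bmi < 25 → -3
patient=Mira: bmi < 31 OR triage BETWEEN 2 AND 4 → 30
patient=Noor: bmi < 31 OR triage BETWEEN 2 AND 4 → 30
patient=Omar: bmi < 31 OR triage BETWEEN 2 AND 4 → 29
patient=Priya: bmi < 25 → -5
patient=Quinn: bmi < 25 → -3
patient=Tara: bmi < 25 → -3
patient=Vik: bmi < 31 OR triage BETWEEN 2 AND 4 → 29
patient=Xiu: bmi < 25 → -4
patient=Yara: bmi < 31 OR triage BETWEEN 2 AND 4 → 30
patient=Zane: bmi < 31 OR triage BETWEEN 2 AND 4 → 28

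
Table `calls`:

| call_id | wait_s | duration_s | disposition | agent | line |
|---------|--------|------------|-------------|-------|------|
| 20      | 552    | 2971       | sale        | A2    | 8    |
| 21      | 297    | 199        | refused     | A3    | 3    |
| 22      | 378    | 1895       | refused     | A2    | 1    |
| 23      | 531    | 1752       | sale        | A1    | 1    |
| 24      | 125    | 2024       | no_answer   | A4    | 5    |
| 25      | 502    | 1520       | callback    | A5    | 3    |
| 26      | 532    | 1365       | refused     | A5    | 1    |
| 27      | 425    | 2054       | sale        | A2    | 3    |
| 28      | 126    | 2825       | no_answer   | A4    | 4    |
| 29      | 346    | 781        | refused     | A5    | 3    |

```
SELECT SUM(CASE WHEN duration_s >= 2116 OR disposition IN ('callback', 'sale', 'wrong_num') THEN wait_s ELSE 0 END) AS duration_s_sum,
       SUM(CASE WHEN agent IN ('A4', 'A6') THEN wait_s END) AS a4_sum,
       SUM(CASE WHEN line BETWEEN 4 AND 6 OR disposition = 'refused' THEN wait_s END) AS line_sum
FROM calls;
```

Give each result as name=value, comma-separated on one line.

[duration_s_sum: duration_s >= 2116 OR disposition IN ('callback', 'sale', 'wrong_num')]
call_id=20: ✓ → 552
call_id=21: ✗
call_id=22: ✗
call_id=23: ✓ → 531
call_id=24: ✗
call_id=25: ✓ → 502
call_id=26: ✗
call_id=27: ✓ → 425
call_id=28: ✓ → 126
call_id=29: ✗
duration_s_sum = 552 + 531 + 502 + 425 + 126 = 2136
—
[a4_sum: agent IN ('A4', 'A6')]
call_id=20: ✗
call_id=21: ✗
call_id=22: ✗
call_id=23: ✗
call_id=24: ✓ → 125
call_id=25: ✗
call_id=26: ✗
call_id=27: ✗
call_id=28: ✓ → 126
call_id=29: ✗
a4_sum = 125 + 126 = 251
—
[line_sum: line BETWEEN 4 AND 6 OR disposition = 'refused']
call_id=20: ✗
call_id=21: ✓ → 297
call_id=22: ✓ → 378
call_id=23: ✗
call_id=24: ✓ → 125
call_id=25: ✗
call_id=26: ✓ → 532
call_id=27: ✗
call_id=28: ✓ → 126
call_id=29: ✓ → 346
line_sum = 297 + 378 + 125 + 532 + 126 + 346 = 1804

duration_s_sum=2136, a4_sum=251, line_sum=1804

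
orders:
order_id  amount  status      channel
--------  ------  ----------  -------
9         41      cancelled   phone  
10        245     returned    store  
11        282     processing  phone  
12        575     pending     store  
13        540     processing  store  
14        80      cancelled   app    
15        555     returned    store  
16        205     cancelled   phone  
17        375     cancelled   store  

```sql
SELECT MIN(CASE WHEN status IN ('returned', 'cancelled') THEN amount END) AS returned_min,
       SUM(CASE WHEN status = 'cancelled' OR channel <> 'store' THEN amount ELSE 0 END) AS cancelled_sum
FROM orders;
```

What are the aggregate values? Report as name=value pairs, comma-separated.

returned_min=41, cancelled_sum=983

[returned_min: status IN ('returned', 'cancelled')]
order_id=9: ✓ → 41
order_id=10: ✓ → 245
order_id=11: ✗
order_id=12: ✗
order_id=13: ✗
order_id=14: ✓ → 80
order_id=15: ✓ → 555
order_id=16: ✓ → 205
order_id=17: ✓ → 375
returned_min = MIN(41, 245, 80, 555, 205, 375) = 41
—
[cancelled_sum: status = 'cancelled' OR channel <> 'store']
order_id=9: ✓ → 41
order_id=10: ✗
order_id=11: ✓ → 282
order_id=12: ✗
order_id=13: ✗
order_id=14: ✓ → 80
order_id=15: ✗
order_id=16: ✓ → 205
order_id=17: ✓ → 375
cancelled_sum = 41 + 282 + 80 + 205 + 375 = 983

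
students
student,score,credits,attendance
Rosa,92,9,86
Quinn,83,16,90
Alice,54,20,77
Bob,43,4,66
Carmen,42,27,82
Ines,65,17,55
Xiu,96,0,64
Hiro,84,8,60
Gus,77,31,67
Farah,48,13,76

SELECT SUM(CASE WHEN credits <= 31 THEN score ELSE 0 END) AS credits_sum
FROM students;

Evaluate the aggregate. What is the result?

684

student=Rosa: ✓ → 92
student=Quinn: ✓ → 83
student=Alice: ✓ → 54
student=Bob: ✓ → 43
student=Carmen: ✓ → 42
student=Ines: ✓ → 65
student=Xiu: ✓ → 96
student=Hiro: ✓ → 84
student=Gus: ✓ → 77
student=Farah: ✓ → 48
credits_sum = 92 + 83 + 54 + 43 + 42 + 65 + 96 + 84 + 77 + 48 = 684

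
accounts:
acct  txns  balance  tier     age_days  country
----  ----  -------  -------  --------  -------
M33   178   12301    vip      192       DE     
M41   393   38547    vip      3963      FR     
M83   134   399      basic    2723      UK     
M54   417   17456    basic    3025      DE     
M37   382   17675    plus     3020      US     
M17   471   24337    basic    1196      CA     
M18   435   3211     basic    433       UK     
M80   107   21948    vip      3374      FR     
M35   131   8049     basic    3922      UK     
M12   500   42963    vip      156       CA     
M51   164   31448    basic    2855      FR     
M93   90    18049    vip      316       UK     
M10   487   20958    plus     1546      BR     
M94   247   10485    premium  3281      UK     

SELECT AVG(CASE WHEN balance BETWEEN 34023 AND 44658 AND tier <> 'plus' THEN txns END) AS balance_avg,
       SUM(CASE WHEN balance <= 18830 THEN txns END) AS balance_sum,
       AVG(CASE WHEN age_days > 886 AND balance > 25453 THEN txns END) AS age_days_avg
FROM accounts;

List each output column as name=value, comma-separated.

balance_avg=446.5, balance_sum=2014, age_days_avg=278.5

[balance_avg: balance BETWEEN 34023 AND 44658 AND tier <> 'plus']
acct=M33: ✗
acct=M41: ✓ → 393
acct=M83: ✗
acct=M54: ✗
acct=M37: ✗
acct=M17: ✗
acct=M18: ✗
acct=M80: ✗
acct=M35: ✗
acct=M12: ✓ → 500
acct=M51: ✗
acct=M93: ✗
acct=M10: ✗
acct=M94: ✗
balance_avg = (393 + 500) / 2 = 446.5
—
[balance_sum: balance <= 18830]
acct=M33: ✓ → 178
acct=M41: ✗
acct=M83: ✓ → 134
acct=M54: ✓ → 417
acct=M37: ✓ → 382
acct=M17: ✗
acct=M18: ✓ → 435
acct=M80: ✗
acct=M35: ✓ → 131
acct=M12: ✗
acct=M51: ✗
acct=M93: ✓ → 90
acct=M10: ✗
acct=M94: ✓ → 247
balance_sum = 178 + 134 + 417 + 382 + 435 + 131 + 90 + 247 = 2014
—
[age_days_avg: age_days > 886 AND balance > 25453]
acct=M33: ✗
acct=M41: ✓ → 393
acct=M83: ✗
acct=M54: ✗
acct=M37: ✗
acct=M17: ✗
acct=M18: ✗
acct=M80: ✗
acct=M35: ✗
acct=M12: ✗
acct=M51: ✓ → 164
acct=M93: ✗
acct=M10: ✗
acct=M94: ✗
age_days_avg = (393 + 164) / 2 = 278.5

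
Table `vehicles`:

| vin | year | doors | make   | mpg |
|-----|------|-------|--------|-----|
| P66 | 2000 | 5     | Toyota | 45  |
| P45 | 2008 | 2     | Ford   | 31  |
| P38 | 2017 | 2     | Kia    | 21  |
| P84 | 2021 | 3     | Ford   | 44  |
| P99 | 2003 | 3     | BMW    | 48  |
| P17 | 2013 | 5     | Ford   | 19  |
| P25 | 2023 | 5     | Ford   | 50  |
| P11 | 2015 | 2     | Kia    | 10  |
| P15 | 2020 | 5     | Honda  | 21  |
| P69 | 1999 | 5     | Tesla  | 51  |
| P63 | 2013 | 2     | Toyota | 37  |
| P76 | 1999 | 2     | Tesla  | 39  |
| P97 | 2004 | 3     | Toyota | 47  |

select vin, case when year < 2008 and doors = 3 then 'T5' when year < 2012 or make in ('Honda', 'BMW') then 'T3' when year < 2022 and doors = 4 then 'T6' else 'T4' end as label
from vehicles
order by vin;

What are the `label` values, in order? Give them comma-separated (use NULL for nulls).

vin=P11: ELSE → T4
vin=P15: year < 2012 or make in ('Honda', 'BMW') → T3
vin=P17: ELSE → T4
vin=P25: ELSE → T4
vin=P38: ELSE → T4
vin=P45: year < 2012 or make in ('Honda', 'BMW') → T3
vin=P63: ELSE → T4
vin=P66: year < 2012 or make in ('Honda', 'BMW') → T3
vin=P69: year < 2012 or make in ('Honda', 'BMW') → T3
vin=P76: year < 2012 or make in ('Honda', 'BMW') → T3
vin=P84: ELSE → T4
vin=P97: year < 2008 and doors = 3 → T5
vin=P99: year < 2008 and doors = 3 → T5

T4, T3, T4, T4, T4, T3, T4, T3, T3, T3, T4, T5, T5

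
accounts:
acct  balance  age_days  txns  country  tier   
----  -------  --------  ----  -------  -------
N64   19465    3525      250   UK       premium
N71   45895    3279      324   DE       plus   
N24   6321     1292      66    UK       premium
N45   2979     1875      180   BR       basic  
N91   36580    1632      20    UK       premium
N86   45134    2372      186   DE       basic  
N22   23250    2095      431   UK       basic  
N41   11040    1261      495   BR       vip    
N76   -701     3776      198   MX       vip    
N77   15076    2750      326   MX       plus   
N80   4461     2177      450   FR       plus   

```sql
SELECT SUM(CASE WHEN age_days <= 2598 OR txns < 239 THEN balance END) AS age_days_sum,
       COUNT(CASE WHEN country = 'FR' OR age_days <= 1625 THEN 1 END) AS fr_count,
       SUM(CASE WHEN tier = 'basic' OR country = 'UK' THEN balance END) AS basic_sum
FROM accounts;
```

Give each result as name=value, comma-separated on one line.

[age_days_sum: age_days <= 2598 OR txns < 239]
acct=N64: ✗
acct=N71: ✗
acct=N24: ✓ → 6321
acct=N45: ✓ → 2979
acct=N91: ✓ → 36580
acct=N86: ✓ → 45134
acct=N22: ✓ → 23250
acct=N41: ✓ → 11040
acct=N76: ✓ → -701
acct=N77: ✗
acct=N80: ✓ → 4461
age_days_sum = 6321 + 2979 + 36580 + 45134 + 23250 + 11040 + -701 + 4461 = 129064
—
[fr_count: country = 'FR' OR age_days <= 1625]
acct=N64: ✗
acct=N71: ✗
acct=N24: ✓ → 1
acct=N45: ✗
acct=N91: ✗
acct=N86: ✗
acct=N22: ✗
acct=N41: ✓ → 1
acct=N76: ✗
acct=N77: ✗
acct=N80: ✓ → 1
fr_count = COUNT(1, 1, 1) = 3
—
[basic_sum: tier = 'basic' OR country = 'UK']
acct=N64: ✓ → 19465
acct=N71: ✗
acct=N24: ✓ → 6321
acct=N45: ✓ → 2979
acct=N91: ✓ → 36580
acct=N86: ✓ → 45134
acct=N22: ✓ → 23250
acct=N41: ✗
acct=N76: ✗
acct=N77: ✗
acct=N80: ✗
basic_sum = 19465 + 6321 + 2979 + 36580 + 45134 + 23250 = 133729

age_days_sum=129064, fr_count=3, basic_sum=133729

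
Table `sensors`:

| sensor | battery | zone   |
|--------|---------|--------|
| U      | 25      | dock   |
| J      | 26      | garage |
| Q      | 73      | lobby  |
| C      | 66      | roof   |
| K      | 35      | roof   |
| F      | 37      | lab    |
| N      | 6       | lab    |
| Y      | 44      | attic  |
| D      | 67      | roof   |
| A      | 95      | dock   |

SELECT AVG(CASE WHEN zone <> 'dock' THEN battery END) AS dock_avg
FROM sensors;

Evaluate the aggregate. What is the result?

sensor=U: ✗
sensor=J: ✓ → 26
sensor=Q: ✓ → 73
sensor=C: ✓ → 66
sensor=K: ✓ → 35
sensor=F: ✓ → 37
sensor=N: ✓ → 6
sensor=Y: ✓ → 44
sensor=D: ✓ → 67
sensor=A: ✗
dock_avg = (26 + 73 + 66 + 35 + 37 + 6 + 44 + 67) / 8 = 44.25

44.25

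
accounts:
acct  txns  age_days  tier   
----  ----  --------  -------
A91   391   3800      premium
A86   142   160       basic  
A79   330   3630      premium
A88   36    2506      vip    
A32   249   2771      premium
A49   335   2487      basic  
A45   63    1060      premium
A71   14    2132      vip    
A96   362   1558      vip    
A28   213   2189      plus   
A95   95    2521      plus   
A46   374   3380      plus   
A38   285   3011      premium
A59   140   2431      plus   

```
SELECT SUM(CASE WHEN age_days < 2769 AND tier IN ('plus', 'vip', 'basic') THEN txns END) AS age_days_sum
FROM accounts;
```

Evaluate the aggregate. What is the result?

acct=A91: ✗
acct=A86: ✓ → 142
acct=A79: ✗
acct=A88: ✓ → 36
acct=A32: ✗
acct=A49: ✓ → 335
acct=A45: ✗
acct=A71: ✓ → 14
acct=A96: ✓ → 362
acct=A28: ✓ → 213
acct=A95: ✓ → 95
acct=A46: ✗
acct=A38: ✗
acct=A59: ✓ → 140
age_days_sum = 142 + 36 + 335 + 14 + 362 + 213 + 95 + 140 = 1337

1337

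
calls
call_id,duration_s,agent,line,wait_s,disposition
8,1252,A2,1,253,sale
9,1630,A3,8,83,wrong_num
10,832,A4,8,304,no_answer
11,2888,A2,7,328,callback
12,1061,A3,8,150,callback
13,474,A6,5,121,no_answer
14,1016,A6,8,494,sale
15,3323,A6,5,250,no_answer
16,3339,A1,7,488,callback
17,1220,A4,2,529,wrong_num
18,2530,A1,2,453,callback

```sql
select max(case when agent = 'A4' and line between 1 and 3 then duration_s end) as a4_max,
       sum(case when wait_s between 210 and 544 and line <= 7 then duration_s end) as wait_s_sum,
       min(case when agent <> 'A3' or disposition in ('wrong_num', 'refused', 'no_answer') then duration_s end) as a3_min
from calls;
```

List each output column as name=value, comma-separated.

[a4_max: agent = 'A4' and line between 1 and 3]
call_id=8: ✗
call_id=9: ✗
call_id=10: ✗
call_id=11: ✗
call_id=12: ✗
call_id=13: ✗
call_id=14: ✗
call_id=15: ✗
call_id=16: ✗
call_id=17: ✓ → 1220
call_id=18: ✗
a4_max = MAX(1220) = 1220
—
[wait_s_sum: wait_s between 210 and 544 and line <= 7]
call_id=8: ✓ → 1252
call_id=9: ✗
call_id=10: ✗
call_id=11: ✓ → 2888
call_id=12: ✗
call_id=13: ✗
call_id=14: ✗
call_id=15: ✓ → 3323
call_id=16: ✓ → 3339
call_id=17: ✓ → 1220
call_id=18: ✓ → 2530
wait_s_sum = 1252 + 2888 + 3323 + 3339 + 1220 + 2530 = 14552
—
[a3_min: agent <> 'A3' or disposition in ('wrong_num', 'refused', 'no_answer')]
call_id=8: ✓ → 1252
call_id=9: ✓ → 1630
call_id=10: ✓ → 832
call_id=11: ✓ → 2888
call_id=12: ✗
call_id=13: ✓ → 474
call_id=14: ✓ → 1016
call_id=15: ✓ → 3323
call_id=16: ✓ → 3339
call_id=17: ✓ → 1220
call_id=18: ✓ → 2530
a3_min = MIN(1252, 1630, 832, 2888, 474, 1016, 3323, 3339, 1220, 2530) = 474

a4_max=1220, wait_s_sum=14552, a3_min=474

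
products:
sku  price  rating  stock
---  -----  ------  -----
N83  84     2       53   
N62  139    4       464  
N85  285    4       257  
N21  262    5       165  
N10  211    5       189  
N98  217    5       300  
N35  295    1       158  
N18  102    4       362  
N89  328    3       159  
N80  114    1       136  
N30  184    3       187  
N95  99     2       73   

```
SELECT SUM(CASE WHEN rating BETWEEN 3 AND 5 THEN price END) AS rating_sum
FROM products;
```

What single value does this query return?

1728

sku=N83: ✗
sku=N62: ✓ → 139
sku=N85: ✓ → 285
sku=N21: ✓ → 262
sku=N10: ✓ → 211
sku=N98: ✓ → 217
sku=N35: ✗
sku=N18: ✓ → 102
sku=N89: ✓ → 328
sku=N80: ✗
sku=N30: ✓ → 184
sku=N95: ✗
rating_sum = 139 + 285 + 262 + 211 + 217 + 102 + 328 + 184 = 1728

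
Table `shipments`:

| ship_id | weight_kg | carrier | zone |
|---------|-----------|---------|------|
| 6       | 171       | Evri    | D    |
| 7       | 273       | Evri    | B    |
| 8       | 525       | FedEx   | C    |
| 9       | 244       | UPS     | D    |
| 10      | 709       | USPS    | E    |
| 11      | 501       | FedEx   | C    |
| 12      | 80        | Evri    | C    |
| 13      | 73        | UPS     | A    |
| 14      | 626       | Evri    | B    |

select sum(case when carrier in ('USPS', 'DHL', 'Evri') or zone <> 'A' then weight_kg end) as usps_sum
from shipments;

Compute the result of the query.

3129

ship_id=6: ✓ → 171
ship_id=7: ✓ → 273
ship_id=8: ✓ → 525
ship_id=9: ✓ → 244
ship_id=10: ✓ → 709
ship_id=11: ✓ → 501
ship_id=12: ✓ → 80
ship_id=13: ✗
ship_id=14: ✓ → 626
usps_sum = 171 + 273 + 525 + 244 + 709 + 501 + 80 + 626 = 3129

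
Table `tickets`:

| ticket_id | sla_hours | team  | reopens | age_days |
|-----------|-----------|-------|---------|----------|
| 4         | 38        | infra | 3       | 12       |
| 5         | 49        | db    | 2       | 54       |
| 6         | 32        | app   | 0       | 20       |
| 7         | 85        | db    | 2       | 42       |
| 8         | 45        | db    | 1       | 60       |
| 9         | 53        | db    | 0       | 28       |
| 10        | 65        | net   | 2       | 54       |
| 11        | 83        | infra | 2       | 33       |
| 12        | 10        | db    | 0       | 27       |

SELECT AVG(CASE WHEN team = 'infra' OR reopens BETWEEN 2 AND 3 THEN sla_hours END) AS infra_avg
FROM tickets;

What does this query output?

64

ticket_id=4: ✓ → 38
ticket_id=5: ✓ → 49
ticket_id=6: ✗
ticket_id=7: ✓ → 85
ticket_id=8: ✗
ticket_id=9: ✗
ticket_id=10: ✓ → 65
ticket_id=11: ✓ → 83
ticket_id=12: ✗
infra_avg = (38 + 49 + 85 + 65 + 83) / 5 = 64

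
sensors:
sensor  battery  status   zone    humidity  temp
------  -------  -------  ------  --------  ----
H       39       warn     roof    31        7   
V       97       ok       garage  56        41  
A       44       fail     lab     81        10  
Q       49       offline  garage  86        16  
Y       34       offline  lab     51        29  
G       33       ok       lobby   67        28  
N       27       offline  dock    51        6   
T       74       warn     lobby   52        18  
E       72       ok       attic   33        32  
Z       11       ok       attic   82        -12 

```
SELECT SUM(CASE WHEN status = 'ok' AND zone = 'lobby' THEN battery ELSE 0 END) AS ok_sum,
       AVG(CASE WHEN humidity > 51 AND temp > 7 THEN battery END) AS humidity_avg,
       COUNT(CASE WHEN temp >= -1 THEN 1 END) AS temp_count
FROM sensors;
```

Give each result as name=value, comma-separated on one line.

ok_sum=33, humidity_avg=59.4, temp_count=9

[ok_sum: status = 'ok' AND zone = 'lobby']
sensor=H: ✗
sensor=V: ✗
sensor=A: ✗
sensor=Q: ✗
sensor=Y: ✗
sensor=G: ✓ → 33
sensor=N: ✗
sensor=T: ✗
sensor=E: ✗
sensor=Z: ✗
ok_sum = 33
—
[humidity_avg: humidity > 51 AND temp > 7]
sensor=H: ✗
sensor=V: ✓ → 97
sensor=A: ✓ → 44
sensor=Q: ✓ → 49
sensor=Y: ✗
sensor=G: ✓ → 33
sensor=N: ✗
sensor=T: ✓ → 74
sensor=E: ✗
sensor=Z: ✗
humidity_avg = (97 + 44 + 49 + 33 + 74) / 5 = 59.4
—
[temp_count: temp >= -1]
sensor=H: ✓ → 1
sensor=V: ✓ → 1
sensor=A: ✓ → 1
sensor=Q: ✓ → 1
sensor=Y: ✓ → 1
sensor=G: ✓ → 1
sensor=N: ✓ → 1
sensor=T: ✓ → 1
sensor=E: ✓ → 1
sensor=Z: ✗
temp_count = COUNT(1, 1, 1, 1, 1, 1, 1, 1, 1) = 9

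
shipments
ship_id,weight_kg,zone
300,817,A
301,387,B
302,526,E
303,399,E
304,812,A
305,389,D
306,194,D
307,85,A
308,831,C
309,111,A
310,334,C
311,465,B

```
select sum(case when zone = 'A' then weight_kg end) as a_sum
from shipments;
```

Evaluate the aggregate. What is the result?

1825

ship_id=300: ✓ → 817
ship_id=301: ✗
ship_id=302: ✗
ship_id=303: ✗
ship_id=304: ✓ → 812
ship_id=305: ✗
ship_id=306: ✗
ship_id=307: ✓ → 85
ship_id=308: ✗
ship_id=309: ✓ → 111
ship_id=310: ✗
ship_id=311: ✗
a_sum = 817 + 812 + 85 + 111 = 1825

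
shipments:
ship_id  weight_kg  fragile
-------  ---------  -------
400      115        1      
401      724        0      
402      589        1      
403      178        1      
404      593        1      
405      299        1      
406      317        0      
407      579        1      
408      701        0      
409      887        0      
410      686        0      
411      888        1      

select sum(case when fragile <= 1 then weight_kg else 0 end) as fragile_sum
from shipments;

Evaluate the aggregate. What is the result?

ship_id=400: ✓ → 115
ship_id=401: ✓ → 724
ship_id=402: ✓ → 589
ship_id=403: ✓ → 178
ship_id=404: ✓ → 593
ship_id=405: ✓ → 299
ship_id=406: ✓ → 317
ship_id=407: ✓ → 579
ship_id=408: ✓ → 701
ship_id=409: ✓ → 887
ship_id=410: ✓ → 686
ship_id=411: ✓ → 888
fragile_sum = 115 + 724 + 589 + 178 + 593 + 299 + 317 + 579 + 701 + 887 + 686 + 888 = 6556

6556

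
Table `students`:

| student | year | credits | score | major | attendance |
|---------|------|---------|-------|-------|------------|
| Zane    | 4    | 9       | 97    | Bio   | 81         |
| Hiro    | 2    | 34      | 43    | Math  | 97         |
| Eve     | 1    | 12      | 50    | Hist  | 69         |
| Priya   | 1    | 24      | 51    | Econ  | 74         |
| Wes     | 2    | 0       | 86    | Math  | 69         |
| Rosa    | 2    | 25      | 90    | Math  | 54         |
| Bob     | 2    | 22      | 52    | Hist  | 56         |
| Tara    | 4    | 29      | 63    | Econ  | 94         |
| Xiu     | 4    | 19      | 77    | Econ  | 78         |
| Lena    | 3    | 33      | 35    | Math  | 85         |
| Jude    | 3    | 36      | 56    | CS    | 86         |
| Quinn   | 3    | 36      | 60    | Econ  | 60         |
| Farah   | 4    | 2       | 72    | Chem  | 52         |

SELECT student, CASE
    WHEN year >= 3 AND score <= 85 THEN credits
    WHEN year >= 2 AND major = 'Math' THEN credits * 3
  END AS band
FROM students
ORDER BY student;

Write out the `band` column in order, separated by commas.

student=Bob: (no match → NULL) → NULL
student=Eve: (no match → NULL) → NULL
student=Farah: year >= 3 AND score <= 85 → 2
student=Hiro: year >= 2 AND major = 'Math' → 102
student=Jude: year >= 3 AND score <= 85 → 36
student=Lena: year >= 3 AND score <= 85 → 33
student=Priya: (no match → NULL) → NULL
student=Quinn: year >= 3 AND score <= 85 → 36
student=Rosa: year >= 2 AND major = 'Math' → 75
student=Tara: year >= 3 AND score <= 85 → 29
student=Wes: year >= 2 AND major = 'Math' → 0
student=Xiu: year >= 3 AND score <= 85 → 19
student=Zane: (no match → NULL) → NULL

NULL, NULL, 2, 102, 36, 33, NULL, 36, 75, 29, 0, 19, NULL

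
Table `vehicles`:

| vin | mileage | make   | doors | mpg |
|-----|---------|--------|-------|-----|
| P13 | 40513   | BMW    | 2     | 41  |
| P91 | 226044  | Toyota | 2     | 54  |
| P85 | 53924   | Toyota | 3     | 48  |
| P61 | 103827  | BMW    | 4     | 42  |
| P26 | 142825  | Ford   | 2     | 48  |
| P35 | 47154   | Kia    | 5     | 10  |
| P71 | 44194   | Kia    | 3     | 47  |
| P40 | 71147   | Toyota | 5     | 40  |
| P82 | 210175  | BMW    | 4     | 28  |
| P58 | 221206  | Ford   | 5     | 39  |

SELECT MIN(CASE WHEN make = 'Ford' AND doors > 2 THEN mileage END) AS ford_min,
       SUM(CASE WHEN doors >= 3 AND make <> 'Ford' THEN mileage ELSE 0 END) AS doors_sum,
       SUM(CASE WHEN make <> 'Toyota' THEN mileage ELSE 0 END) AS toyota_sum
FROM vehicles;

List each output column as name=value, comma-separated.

[ford_min: make = 'Ford' AND doors > 2]
vin=P13: ✗
vin=P91: ✗
vin=P85: ✗
vin=P61: ✗
vin=P26: ✗
vin=P35: ✗
vin=P71: ✗
vin=P40: ✗
vin=P82: ✗
vin=P58: ✓ → 221206
ford_min = MIN(221206) = 221206
—
[doors_sum: doors >= 3 AND make <> 'Ford']
vin=P13: ✗
vin=P91: ✗
vin=P85: ✓ → 53924
vin=P61: ✓ → 103827
vin=P26: ✗
vin=P35: ✓ → 47154
vin=P71: ✓ → 44194
vin=P40: ✓ → 71147
vin=P82: ✓ → 210175
vin=P58: ✗
doors_sum = 53924 + 103827 + 47154 + 44194 + 71147 + 210175 = 530421
—
[toyota_sum: make <> 'Toyota']
vin=P13: ✓ → 40513
vin=P91: ✗
vin=P85: ✗
vin=P61: ✓ → 103827
vin=P26: ✓ → 142825
vin=P35: ✓ → 47154
vin=P71: ✓ → 44194
vin=P40: ✗
vin=P82: ✓ → 210175
vin=P58: ✓ → 221206
toyota_sum = 40513 + 103827 + 142825 + 47154 + 44194 + 210175 + 221206 = 809894

ford_min=221206, doors_sum=530421, toyota_sum=809894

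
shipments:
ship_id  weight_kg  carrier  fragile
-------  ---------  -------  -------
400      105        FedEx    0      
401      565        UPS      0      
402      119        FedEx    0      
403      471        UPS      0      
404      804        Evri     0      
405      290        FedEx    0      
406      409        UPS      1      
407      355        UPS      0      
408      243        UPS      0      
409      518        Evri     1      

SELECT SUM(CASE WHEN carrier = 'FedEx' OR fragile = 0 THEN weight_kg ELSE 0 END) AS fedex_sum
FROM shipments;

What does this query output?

2952

ship_id=400: ✓ → 105
ship_id=401: ✓ → 565
ship_id=402: ✓ → 119
ship_id=403: ✓ → 471
ship_id=404: ✓ → 804
ship_id=405: ✓ → 290
ship_id=406: ✗
ship_id=407: ✓ → 355
ship_id=408: ✓ → 243
ship_id=409: ✗
fedex_sum = 105 + 565 + 119 + 471 + 804 + 290 + 355 + 243 = 2952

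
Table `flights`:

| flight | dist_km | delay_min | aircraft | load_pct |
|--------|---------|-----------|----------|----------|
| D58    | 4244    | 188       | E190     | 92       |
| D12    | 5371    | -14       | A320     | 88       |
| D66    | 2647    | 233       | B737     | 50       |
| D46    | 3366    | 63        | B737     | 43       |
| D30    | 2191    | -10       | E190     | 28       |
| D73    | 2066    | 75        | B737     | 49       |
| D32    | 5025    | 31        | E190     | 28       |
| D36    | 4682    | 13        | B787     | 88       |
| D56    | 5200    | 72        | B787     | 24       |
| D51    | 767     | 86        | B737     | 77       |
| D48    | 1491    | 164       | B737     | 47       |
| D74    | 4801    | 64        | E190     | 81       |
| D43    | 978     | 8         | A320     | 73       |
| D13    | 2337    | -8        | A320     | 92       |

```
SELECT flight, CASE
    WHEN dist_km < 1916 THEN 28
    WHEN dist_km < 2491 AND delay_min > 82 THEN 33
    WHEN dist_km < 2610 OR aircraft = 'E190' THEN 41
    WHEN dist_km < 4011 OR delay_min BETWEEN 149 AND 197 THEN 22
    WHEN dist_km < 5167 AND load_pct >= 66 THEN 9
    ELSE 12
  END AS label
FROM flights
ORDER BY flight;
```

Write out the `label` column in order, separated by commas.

flight=D12: ELSE → 12
flight=D13: dist_km < 2610 OR aircraft = 'E190' → 41
flight=D30: dist_km < 2610 OR aircraft = 'E190' → 41
flight=D32: dist_km < 2610 OR aircraft = 'E190' → 41
flight=D36: dist_km < 5167 AND load_pct >= 66 → 9
flight=D43: dist_km < 1916 → 28
flight=D46: dist_km < 4011 OR delay_min BETWEEN 149 AND 197 → 22
flight=D48: dist_km < 1916 → 28
flight=D51: dist_km < 1916 → 28
flight=D56: ELSE → 12
flight=D58: dist_km < 2610 OR aircraft = 'E190' → 41
flight=D66: dist_km < 4011 OR delay_min BETWEEN 149 AND 197 → 22
flight=D73: dist_km < 2610 OR aircraft = 'E190' → 41
flight=D74: dist_km < 2610 OR aircraft = 'E190' → 41

12, 41, 41, 41, 9, 28, 22, 28, 28, 12, 41, 22, 41, 41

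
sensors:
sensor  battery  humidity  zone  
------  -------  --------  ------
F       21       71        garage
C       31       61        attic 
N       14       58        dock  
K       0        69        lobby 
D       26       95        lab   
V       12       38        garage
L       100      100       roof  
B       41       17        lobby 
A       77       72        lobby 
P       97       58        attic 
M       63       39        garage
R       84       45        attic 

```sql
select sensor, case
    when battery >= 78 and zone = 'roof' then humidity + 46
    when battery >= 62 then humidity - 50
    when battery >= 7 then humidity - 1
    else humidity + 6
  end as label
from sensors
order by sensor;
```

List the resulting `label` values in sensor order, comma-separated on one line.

sensor=A: battery >= 62 → 22
sensor=B: battery >= 7 → 16
sensor=C: battery >= 7 → 60
sensor=D: battery >= 7 → 94
sensor=F: battery >= 7 → 70
sensor=K: ELSE → 75
sensor=L: battery >= 78 and zone = 'roof' → 146
sensor=M: battery >= 62 → -11
sensor=N: battery >= 7 → 57
sensor=P: battery >= 62 → 8
sensor=R: battery >= 62 → -5
sensor=V: battery >= 7 → 37

22, 16, 60, 94, 70, 75, 146, -11, 57, 8, -5, 37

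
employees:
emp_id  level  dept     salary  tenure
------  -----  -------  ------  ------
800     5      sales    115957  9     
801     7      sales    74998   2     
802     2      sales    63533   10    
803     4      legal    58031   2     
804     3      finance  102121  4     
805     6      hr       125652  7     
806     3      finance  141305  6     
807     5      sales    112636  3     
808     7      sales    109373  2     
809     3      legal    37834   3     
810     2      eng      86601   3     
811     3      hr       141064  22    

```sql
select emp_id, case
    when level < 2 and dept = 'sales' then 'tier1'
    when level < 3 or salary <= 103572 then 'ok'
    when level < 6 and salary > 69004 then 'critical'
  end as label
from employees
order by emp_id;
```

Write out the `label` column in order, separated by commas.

emp_id=800: level < 6 and salary > 69004 → critical
emp_id=801: level < 3 or salary <= 103572 → ok
emp_id=802: level < 3 or salary <= 103572 → ok
emp_id=803: level < 3 or salary <= 103572 → ok
emp_id=804: level < 3 or salary <= 103572 → ok
emp_id=805: (no match → NULL) → NULL
emp_id=806: level < 6 and salary > 69004 → critical
emp_id=807: level < 6 and salary > 69004 → critical
emp_id=808: (no match → NULL) → NULL
emp_id=809: level < 3 or salary <= 103572 → ok
emp_id=810: level < 3 or salary <= 103572 → ok
emp_id=811: level < 6 and salary > 69004 → critical

critical, ok, ok, ok, ok, NULL, critical, critical, NULL, ok, ok, critical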